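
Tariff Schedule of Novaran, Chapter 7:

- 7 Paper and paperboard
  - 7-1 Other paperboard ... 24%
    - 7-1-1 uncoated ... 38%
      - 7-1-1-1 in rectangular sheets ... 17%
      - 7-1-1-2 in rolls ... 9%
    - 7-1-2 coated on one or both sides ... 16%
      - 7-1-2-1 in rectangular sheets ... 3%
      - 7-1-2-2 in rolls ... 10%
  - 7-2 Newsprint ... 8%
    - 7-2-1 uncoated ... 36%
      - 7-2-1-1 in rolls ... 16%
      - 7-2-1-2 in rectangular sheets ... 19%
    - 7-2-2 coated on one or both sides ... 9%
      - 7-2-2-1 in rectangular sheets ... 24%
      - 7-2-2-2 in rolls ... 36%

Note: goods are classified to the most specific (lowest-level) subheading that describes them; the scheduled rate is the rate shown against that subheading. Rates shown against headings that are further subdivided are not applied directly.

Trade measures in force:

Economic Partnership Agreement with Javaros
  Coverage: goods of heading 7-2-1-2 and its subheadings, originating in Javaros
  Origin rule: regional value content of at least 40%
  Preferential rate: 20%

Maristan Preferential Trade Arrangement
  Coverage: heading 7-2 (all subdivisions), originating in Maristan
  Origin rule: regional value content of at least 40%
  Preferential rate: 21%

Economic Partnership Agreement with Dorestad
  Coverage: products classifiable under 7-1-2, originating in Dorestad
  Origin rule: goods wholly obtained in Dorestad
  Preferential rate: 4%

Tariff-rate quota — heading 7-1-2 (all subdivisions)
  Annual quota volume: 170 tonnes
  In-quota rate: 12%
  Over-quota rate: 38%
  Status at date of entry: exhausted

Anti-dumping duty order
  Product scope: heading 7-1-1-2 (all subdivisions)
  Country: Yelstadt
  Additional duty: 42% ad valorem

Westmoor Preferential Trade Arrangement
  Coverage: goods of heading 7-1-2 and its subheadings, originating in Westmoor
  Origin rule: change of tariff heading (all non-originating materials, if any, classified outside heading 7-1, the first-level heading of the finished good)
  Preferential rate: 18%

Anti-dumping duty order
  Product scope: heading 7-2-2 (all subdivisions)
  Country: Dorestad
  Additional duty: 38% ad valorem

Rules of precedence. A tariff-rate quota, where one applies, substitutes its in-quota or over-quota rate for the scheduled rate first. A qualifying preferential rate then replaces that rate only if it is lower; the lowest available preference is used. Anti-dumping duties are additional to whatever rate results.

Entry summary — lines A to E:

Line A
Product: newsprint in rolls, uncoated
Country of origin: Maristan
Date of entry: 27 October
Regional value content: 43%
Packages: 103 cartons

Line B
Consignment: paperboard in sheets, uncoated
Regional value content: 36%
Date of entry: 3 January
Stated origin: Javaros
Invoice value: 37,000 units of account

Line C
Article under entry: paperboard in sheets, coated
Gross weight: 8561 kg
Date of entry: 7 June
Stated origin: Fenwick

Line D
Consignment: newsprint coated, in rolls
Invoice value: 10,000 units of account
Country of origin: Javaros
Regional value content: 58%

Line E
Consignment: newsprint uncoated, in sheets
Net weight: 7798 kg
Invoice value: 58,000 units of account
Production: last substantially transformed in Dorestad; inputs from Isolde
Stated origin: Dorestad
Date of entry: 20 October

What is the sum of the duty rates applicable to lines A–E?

126%

Line A: newsprint → 7-2; uncoated → 7-2-1; in rolls → 7-2-1-1. Scheduled 16%. Maristan agreement on 7-2: RVC ≥ 40% → 21% available; preference 21% not lower than 16% → no reduction. → 16%.
Line B: paperboard → 7-1; uncoated → 7-1-1; in sheets → 7-1-1-1. Scheduled 17%. Javaros agreement on 7-2-1-2: 7-1-1-1 not covered. → 17%.
Line C: paperboard → 7-1; coated → 7-1-2; in sheets → 7-1-2-1. Scheduled 3%. quota on 7-1-2 exhausted → over-quota 38%. → 38%.
Line D: newsprint → 7-2; coated → 7-2-2; in rolls → 7-2-2-2. Scheduled 36%. Javaros agreement on 7-2-1-2: 7-2-2-2 not covered. → 36%.
Line E: newsprint → 7-2; uncoated → 7-2-1; in sheets → 7-2-1-2. Scheduled 19%. Dorestad agreement on 7-1-2: 7-2-1-2 not covered. → 19%.
Sum: 16% + 17% + 38% + 36% + 19% = 126%.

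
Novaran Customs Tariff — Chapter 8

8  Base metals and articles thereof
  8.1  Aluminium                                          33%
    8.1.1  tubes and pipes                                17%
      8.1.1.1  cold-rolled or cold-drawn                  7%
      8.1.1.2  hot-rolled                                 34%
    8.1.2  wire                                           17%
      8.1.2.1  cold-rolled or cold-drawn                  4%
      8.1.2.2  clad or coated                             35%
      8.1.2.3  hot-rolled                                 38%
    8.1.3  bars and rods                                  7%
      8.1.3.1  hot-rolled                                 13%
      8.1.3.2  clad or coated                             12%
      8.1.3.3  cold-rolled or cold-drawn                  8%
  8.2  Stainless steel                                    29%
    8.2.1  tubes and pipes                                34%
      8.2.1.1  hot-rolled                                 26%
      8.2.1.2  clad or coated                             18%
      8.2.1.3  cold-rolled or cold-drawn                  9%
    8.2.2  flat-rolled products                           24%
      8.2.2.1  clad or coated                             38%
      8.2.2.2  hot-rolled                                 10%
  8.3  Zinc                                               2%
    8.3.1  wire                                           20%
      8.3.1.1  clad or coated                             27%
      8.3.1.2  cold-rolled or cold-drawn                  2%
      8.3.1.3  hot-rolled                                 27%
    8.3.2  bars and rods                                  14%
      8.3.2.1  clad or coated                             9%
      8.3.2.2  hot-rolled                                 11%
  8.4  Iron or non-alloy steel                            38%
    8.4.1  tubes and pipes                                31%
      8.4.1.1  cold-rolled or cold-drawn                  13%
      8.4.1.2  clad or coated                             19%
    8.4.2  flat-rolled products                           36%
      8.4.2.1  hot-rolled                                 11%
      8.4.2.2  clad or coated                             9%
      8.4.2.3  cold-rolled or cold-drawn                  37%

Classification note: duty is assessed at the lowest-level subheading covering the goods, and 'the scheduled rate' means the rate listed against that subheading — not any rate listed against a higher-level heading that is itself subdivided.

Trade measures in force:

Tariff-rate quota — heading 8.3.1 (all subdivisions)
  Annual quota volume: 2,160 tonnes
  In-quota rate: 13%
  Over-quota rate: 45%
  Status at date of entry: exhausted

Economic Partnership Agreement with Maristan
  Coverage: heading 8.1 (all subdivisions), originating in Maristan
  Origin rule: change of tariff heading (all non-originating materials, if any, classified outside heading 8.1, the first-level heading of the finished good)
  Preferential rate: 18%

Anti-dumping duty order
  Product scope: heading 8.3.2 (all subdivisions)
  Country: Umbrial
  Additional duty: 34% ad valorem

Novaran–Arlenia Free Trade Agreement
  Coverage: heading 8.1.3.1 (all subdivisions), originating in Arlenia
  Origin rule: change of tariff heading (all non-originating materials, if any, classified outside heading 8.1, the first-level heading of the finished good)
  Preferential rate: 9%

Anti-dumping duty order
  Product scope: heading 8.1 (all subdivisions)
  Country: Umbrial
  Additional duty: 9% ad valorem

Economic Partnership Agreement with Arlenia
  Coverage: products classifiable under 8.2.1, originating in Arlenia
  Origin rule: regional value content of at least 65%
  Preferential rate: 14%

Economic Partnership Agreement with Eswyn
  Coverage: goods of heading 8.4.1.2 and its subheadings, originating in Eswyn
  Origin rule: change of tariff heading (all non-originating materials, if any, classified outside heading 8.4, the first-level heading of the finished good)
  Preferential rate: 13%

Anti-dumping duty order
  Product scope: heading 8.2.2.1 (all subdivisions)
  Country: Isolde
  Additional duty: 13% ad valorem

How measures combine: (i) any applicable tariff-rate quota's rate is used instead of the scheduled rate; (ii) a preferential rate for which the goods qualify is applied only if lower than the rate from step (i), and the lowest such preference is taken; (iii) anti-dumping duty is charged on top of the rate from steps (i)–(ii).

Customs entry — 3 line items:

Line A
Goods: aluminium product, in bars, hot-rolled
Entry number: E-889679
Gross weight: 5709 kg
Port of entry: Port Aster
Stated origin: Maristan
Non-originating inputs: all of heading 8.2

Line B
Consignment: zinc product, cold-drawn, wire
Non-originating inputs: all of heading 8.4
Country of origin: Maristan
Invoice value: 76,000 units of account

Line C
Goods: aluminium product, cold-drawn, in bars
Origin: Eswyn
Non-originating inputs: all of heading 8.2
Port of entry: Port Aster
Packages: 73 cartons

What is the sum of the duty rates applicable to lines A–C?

Line A: aluminium → 8.1; in bars → 8.1.3; hot-rolled → 8.1.3.1. Scheduled 13%. Maristan agreement on 8.1: CTH met → 18% available; preference 18% not lower than 13% → no reduction. → 13%.
Line B: zinc → 8.3; wire → 8.3.1; cold-drawn → 8.3.1.2. Scheduled 2%. quota on 8.3.1 exhausted → over-quota 45%; Maristan agreement on 8.1: 8.3.1.2 not covered. → 45%.
Line C: aluminium → 8.1; in bars → 8.1.3; cold-drawn → 8.1.3.3. Scheduled 8%. Eswyn agreement on 8.4.1.2: 8.1.3.3 not covered. → 8%.
Sum: 13% + 45% + 8% = 66%.

66%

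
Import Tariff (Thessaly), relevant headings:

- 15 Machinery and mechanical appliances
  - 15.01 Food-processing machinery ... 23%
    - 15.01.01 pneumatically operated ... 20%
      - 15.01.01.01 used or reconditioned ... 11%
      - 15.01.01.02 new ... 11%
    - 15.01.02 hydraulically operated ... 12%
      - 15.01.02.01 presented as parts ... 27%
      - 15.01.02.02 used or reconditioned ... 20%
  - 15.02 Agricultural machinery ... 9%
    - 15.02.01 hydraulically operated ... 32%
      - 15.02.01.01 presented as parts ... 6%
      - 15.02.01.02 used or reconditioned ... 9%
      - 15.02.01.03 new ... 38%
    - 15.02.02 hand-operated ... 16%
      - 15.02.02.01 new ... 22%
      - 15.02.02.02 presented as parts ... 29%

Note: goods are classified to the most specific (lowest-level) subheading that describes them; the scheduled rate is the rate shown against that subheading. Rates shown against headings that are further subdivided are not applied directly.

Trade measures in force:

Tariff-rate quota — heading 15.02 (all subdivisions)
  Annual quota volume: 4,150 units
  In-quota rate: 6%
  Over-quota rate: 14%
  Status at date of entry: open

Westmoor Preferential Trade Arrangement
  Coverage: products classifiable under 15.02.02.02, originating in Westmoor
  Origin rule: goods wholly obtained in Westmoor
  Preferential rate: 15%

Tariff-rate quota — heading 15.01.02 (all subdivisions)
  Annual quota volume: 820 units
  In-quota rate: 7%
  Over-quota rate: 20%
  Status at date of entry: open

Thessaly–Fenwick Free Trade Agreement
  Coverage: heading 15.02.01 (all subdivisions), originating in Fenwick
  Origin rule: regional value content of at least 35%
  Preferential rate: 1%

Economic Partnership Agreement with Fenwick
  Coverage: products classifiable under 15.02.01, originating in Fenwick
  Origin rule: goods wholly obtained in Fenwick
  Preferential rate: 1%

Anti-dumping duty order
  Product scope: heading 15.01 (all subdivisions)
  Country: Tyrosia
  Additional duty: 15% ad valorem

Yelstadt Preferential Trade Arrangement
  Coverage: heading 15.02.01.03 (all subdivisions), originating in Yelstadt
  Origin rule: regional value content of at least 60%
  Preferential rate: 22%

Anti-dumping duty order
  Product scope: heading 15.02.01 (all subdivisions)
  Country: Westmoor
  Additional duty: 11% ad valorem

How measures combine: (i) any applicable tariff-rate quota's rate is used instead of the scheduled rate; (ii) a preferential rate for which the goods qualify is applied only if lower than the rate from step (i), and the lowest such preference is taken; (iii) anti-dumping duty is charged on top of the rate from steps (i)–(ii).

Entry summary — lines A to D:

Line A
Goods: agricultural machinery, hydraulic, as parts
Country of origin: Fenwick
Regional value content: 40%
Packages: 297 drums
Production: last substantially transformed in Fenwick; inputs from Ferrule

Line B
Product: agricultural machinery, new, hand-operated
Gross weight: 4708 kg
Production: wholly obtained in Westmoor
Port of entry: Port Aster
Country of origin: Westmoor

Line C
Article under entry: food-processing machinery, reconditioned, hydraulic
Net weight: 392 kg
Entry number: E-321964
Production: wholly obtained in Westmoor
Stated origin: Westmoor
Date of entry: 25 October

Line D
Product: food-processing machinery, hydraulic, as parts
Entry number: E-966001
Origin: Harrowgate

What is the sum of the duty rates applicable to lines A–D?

Line A: agricultural → 15.02; hydraulic → 15.02.01; as parts → 15.02.01.01. Scheduled 6%. quota on 15.02 open → in-quota 6%; Fenwick agreement on 15.02.01: RVC ≥ 35% → 1% available; Fenwick agreement on 15.02.01: not wholly obtained; preferential 1%. → 1%.
Line B: agricultural → 15.02; hand-operated → 15.02.02; new → 15.02.02.01. Scheduled 22%. quota on 15.02 open → in-quota 6%; Westmoor agreement on 15.02.02.02: 15.02.02.01 not covered. → 6%.
Line C: food-processing → 15.01; hydraulic → 15.01.02; reconditioned → 15.01.02.02. Scheduled 20%. quota on 15.01.02 open → in-quota 7%; Westmoor agreement on 15.02.02.02: 15.01.02.02 not covered. → 7%.
Line D: food-processing → 15.01; hydraulic → 15.01.02; as parts → 15.01.02.01. Scheduled 27%. quota on 15.01.02 open → in-quota 7%. → 7%.
Sum: 1% + 6% + 7% + 7% = 21%.

21%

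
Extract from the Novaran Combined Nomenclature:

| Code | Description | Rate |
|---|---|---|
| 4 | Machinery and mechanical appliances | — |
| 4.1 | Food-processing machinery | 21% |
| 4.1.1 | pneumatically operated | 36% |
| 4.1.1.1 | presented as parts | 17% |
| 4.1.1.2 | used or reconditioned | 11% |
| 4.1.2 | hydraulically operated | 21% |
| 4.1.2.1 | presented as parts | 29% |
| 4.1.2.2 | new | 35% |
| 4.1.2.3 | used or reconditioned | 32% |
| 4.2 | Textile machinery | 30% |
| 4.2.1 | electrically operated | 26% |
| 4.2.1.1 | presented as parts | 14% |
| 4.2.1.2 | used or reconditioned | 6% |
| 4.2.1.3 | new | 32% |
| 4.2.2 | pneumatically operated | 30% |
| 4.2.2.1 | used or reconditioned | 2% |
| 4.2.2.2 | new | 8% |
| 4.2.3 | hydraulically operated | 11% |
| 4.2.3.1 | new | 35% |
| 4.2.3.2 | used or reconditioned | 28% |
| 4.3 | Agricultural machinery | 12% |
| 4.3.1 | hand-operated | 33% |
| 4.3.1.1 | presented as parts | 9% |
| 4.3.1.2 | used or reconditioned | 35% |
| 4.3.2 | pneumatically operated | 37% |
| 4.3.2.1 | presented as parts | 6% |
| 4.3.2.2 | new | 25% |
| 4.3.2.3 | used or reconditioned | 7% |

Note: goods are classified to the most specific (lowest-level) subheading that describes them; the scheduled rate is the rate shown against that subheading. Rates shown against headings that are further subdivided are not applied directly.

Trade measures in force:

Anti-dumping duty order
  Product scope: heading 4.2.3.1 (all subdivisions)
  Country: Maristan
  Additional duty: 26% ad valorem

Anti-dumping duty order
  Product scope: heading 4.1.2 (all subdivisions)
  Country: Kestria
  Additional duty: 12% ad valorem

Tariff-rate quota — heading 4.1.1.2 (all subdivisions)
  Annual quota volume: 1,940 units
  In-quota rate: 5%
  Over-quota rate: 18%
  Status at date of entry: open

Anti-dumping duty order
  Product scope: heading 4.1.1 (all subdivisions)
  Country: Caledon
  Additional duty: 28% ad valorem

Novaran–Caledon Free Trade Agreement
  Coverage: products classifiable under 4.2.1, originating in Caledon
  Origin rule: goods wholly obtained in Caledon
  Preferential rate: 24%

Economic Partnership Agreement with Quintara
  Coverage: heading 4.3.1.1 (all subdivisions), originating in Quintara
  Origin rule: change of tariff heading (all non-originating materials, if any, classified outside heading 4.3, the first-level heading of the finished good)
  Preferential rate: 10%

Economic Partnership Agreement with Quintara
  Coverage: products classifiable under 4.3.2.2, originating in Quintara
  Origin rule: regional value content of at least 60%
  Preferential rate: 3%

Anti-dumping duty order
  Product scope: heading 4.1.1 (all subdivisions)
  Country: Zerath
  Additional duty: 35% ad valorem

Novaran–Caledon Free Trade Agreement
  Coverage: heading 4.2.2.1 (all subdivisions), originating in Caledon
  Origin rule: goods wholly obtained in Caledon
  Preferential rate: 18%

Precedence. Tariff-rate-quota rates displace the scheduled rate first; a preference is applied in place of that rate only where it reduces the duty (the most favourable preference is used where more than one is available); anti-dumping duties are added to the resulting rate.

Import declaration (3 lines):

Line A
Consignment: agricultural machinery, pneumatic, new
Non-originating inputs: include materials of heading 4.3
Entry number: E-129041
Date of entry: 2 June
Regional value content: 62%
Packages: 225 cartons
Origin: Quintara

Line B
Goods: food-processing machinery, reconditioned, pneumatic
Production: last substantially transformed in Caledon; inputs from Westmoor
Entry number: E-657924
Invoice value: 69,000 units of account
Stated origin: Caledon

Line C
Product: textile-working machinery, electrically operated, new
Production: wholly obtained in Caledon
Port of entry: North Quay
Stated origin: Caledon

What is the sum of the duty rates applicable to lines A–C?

60%

Line A: agricultural → 4.3; pneumatic → 4.3.2; new → 4.3.2.2. Scheduled 25%. Quintara agreement on 4.3.1.1: 4.3.2.2 not covered; Quintara agreement on 4.3.2.2: RVC ≥ 60% → 3% available; preferential 3%. → 3%.
Line B: food-processing → 4.1; pneumatic → 4.1.1; reconditioned → 4.1.1.2. Scheduled 11%. quota on 4.1.1.2 open → in-quota 5%; Caledon agreement on 4.2.1: 4.1.1.2 not covered; Caledon agreement on 4.2.2.1: 4.1.1.2 not covered; anti-dumping (Caledon, 4.1.1): +28%; total 5% + 28% = 33%. → 33%.
Line C: textile-working → 4.2; electrically operated → 4.2.1; new → 4.2.1.3. Scheduled 32%. Caledon agreement on 4.2.1: wholly obtained → 24% available; Caledon agreement on 4.2.2.1: 4.2.1.3 not covered; preferential 24%. → 24%.
Sum: 3% + 33% + 24% = 60%.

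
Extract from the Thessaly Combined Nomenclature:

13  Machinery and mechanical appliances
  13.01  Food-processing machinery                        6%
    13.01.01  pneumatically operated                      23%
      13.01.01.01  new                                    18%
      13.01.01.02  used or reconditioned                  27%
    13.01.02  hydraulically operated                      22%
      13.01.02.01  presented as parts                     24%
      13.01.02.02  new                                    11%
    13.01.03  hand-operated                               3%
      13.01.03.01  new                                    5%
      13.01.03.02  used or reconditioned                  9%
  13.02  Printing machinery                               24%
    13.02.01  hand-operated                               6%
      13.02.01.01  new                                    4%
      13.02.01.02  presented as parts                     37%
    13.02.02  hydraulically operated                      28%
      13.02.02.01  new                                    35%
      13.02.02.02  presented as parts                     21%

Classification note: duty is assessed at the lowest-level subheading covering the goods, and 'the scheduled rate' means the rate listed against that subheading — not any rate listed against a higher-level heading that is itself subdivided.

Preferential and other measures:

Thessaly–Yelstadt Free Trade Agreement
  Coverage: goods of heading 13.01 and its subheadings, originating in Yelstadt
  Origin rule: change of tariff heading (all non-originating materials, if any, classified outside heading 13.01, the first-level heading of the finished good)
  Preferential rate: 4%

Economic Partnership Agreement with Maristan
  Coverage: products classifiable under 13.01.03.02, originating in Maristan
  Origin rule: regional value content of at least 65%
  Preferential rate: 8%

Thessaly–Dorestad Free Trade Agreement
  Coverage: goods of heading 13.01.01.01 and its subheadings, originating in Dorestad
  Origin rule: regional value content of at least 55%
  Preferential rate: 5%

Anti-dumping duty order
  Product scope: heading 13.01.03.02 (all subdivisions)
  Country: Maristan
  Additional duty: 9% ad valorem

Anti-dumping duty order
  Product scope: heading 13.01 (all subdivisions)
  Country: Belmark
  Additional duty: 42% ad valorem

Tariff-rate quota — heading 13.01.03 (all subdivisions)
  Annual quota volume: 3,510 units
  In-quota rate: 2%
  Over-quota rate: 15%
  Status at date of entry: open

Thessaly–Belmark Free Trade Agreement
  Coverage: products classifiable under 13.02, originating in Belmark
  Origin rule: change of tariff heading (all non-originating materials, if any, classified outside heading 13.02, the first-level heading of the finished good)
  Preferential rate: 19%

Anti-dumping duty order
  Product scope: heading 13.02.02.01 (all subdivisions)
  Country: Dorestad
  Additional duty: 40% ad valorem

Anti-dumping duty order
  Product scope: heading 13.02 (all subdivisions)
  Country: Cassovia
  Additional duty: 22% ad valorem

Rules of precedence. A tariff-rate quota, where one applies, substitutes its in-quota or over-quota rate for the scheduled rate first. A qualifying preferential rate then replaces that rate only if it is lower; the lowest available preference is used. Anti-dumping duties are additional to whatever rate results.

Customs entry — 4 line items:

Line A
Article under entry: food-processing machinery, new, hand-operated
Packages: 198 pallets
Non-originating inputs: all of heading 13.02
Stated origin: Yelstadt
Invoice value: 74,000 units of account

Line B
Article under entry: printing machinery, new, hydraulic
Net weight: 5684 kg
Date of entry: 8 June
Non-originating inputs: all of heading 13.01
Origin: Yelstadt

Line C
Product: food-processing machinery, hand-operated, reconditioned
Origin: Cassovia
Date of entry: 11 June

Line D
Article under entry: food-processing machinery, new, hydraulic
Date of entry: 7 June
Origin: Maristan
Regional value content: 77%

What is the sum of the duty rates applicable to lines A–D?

Line A: food-processing → 13.01; hand-operated → 13.01.03; new → 13.01.03.01. Scheduled 5%. quota on 13.01.03 open → in-quota 2%; Yelstadt agreement on 13.01: CTH met → 4% available; preference 4% not lower than 2% → no reduction. → 2%.
Line B: printing → 13.02; hydraulic → 13.02.02; new → 13.02.02.01. Scheduled 35%. Yelstadt agreement on 13.01: 13.02.02.01 not covered. → 35%.
Line C: food-processing → 13.01; hand-operated → 13.01.03; reconditioned → 13.01.03.02. Scheduled 9%. quota on 13.01.03 open → in-quota 2%. → 2%.
Line D: food-processing → 13.01; hydraulic → 13.01.02; new → 13.01.02.02. Scheduled 11%. Maristan agreement on 13.01.03.02: 13.01.02.02 not covered. → 11%.
Sum: 2% + 35% + 2% + 11% = 50%.

50%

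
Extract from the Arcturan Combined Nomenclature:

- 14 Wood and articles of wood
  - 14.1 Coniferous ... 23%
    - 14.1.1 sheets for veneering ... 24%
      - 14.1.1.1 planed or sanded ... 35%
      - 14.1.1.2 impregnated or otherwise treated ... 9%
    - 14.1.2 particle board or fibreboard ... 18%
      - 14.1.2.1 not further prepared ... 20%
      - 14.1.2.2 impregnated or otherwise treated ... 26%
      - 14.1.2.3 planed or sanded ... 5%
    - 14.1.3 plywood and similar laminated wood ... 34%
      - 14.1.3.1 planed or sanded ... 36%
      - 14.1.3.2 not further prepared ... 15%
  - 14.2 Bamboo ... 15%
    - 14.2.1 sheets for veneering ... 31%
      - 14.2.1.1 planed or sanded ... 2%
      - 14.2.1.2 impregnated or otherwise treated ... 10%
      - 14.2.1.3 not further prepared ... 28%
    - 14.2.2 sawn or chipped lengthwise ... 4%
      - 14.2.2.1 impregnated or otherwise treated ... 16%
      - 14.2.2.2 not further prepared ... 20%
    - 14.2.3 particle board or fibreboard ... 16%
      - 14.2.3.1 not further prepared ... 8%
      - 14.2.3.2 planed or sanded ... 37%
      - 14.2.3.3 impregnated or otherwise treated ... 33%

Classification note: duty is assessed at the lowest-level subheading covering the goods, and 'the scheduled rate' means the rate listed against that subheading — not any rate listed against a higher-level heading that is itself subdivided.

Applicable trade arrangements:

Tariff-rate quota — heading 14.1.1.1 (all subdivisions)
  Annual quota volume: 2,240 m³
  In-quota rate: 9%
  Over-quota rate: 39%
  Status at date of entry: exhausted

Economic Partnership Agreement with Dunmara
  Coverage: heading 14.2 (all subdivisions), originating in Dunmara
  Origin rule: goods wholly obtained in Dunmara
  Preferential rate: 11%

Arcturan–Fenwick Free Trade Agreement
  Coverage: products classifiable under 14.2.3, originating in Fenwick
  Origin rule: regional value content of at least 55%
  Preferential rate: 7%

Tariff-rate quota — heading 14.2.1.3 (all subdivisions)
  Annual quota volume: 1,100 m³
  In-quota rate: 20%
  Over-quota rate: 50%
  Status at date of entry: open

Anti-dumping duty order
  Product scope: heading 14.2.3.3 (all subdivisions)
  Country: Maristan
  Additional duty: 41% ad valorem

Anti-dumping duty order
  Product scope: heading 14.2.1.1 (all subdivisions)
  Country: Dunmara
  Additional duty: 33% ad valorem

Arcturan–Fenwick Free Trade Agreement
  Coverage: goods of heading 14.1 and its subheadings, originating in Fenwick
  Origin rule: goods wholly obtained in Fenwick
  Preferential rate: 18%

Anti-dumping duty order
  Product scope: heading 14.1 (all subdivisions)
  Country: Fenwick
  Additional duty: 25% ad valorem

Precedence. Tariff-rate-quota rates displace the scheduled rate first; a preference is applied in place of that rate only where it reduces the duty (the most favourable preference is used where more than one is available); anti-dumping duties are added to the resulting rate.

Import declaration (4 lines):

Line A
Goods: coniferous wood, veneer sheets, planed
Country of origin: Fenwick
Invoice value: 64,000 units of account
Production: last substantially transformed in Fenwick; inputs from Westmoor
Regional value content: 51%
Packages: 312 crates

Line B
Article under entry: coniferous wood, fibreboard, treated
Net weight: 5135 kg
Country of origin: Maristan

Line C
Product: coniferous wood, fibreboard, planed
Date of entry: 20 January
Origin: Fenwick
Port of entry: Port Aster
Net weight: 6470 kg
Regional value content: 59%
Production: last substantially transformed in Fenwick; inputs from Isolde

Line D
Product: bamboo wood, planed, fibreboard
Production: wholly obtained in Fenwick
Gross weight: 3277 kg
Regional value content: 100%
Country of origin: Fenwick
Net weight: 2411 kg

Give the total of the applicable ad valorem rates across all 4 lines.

127%

Line A: coniferous → 14.1; veneer sheets → 14.1.1; planed → 14.1.1.1. Scheduled 35%. quota on 14.1.1.1 exhausted → over-quota 39%; Fenwick agreement on 14.2.3: 14.1.1.1 not covered; Fenwick agreement on 14.1: not wholly obtained; anti-dumping (Fenwick, 14.1): +25%; total 39% + 25% = 64%. → 64%.
Line B: coniferous → 14.1; fibreboard → 14.1.2; treated → 14.1.2.2. Scheduled 26%. No special measure applies. → 26%.
Line C: coniferous → 14.1; fibreboard → 14.1.2; planed → 14.1.2.3. Scheduled 5%. Fenwick agreement on 14.2.3: 14.1.2.3 not covered; Fenwick agreement on 14.1: not wholly obtained; anti-dumping (Fenwick, 14.1): +25%; total 5% + 25% = 30%. → 30%.
Line D: bamboo → 14.2; fibreboard → 14.2.3; planed → 14.2.3.2. Scheduled 37%. Fenwick agreement on 14.2.3: RVC ≥ 55% → 7% available; Fenwick agreement on 14.1: 14.2.3.2 not covered; preferential 7%. → 7%.
Sum: 64% + 26% + 30% + 7% = 127%.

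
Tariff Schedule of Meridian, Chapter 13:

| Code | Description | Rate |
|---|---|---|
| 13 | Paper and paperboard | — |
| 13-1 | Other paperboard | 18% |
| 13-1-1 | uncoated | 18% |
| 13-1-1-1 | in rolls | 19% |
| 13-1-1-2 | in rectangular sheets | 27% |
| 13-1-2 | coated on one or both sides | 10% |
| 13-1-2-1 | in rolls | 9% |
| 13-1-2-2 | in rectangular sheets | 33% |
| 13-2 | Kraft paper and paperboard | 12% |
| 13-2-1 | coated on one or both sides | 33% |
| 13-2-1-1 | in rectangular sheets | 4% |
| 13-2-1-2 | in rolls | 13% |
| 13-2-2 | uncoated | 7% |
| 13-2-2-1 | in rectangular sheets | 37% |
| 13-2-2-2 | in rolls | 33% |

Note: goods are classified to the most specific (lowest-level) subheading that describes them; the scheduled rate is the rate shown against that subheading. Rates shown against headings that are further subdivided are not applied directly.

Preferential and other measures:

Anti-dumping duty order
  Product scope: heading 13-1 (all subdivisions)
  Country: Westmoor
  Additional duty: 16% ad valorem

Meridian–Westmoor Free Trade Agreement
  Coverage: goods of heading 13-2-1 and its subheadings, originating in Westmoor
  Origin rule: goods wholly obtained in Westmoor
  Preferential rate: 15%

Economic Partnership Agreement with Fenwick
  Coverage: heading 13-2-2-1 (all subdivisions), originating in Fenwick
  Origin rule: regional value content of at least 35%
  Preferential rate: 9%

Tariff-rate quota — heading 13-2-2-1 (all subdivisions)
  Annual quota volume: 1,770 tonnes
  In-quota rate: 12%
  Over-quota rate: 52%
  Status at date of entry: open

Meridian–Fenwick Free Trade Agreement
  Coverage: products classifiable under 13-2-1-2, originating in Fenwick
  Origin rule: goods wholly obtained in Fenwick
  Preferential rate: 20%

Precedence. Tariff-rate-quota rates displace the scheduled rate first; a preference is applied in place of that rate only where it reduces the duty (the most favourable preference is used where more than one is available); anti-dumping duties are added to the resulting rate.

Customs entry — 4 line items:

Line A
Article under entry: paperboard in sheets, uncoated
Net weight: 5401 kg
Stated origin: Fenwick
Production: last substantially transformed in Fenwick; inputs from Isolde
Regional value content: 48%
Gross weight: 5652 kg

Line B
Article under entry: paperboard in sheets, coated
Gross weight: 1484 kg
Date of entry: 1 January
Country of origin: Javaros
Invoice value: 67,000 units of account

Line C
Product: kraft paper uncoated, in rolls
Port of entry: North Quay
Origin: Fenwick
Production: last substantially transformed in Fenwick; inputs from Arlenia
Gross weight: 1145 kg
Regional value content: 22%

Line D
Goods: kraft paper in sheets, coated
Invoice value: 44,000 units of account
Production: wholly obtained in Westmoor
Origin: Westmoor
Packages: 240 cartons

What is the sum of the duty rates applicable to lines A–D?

Line A: paperboard → 13-1; uncoated → 13-1-1; in sheets → 13-1-1-2. Scheduled 27%. Fenwick agreement on 13-2-2-1: 13-1-1-2 not covered; Fenwick agreement on 13-2-1-2: 13-1-1-2 not covered. → 27%.
Line B: paperboard → 13-1; coated → 13-1-2; in sheets → 13-1-2-2. Scheduled 33%. No special measure applies. → 33%.
Line C: kraft paper → 13-2; uncoated → 13-2-2; in rolls → 13-2-2-2. Scheduled 33%. Fenwick agreement on 13-2-2-1: 13-2-2-2 not covered; Fenwick agreement on 13-2-1-2: 13-2-2-2 not covered. → 33%.
Line D: kraft paper → 13-2; coated → 13-2-1; in sheets → 13-2-1-1. Scheduled 4%. Westmoor agreement on 13-2-1: wholly obtained → 15% available; preference 15% not lower than 4% → no reduction. → 4%.
Sum: 27% + 33% + 33% + 4% = 97%.

97%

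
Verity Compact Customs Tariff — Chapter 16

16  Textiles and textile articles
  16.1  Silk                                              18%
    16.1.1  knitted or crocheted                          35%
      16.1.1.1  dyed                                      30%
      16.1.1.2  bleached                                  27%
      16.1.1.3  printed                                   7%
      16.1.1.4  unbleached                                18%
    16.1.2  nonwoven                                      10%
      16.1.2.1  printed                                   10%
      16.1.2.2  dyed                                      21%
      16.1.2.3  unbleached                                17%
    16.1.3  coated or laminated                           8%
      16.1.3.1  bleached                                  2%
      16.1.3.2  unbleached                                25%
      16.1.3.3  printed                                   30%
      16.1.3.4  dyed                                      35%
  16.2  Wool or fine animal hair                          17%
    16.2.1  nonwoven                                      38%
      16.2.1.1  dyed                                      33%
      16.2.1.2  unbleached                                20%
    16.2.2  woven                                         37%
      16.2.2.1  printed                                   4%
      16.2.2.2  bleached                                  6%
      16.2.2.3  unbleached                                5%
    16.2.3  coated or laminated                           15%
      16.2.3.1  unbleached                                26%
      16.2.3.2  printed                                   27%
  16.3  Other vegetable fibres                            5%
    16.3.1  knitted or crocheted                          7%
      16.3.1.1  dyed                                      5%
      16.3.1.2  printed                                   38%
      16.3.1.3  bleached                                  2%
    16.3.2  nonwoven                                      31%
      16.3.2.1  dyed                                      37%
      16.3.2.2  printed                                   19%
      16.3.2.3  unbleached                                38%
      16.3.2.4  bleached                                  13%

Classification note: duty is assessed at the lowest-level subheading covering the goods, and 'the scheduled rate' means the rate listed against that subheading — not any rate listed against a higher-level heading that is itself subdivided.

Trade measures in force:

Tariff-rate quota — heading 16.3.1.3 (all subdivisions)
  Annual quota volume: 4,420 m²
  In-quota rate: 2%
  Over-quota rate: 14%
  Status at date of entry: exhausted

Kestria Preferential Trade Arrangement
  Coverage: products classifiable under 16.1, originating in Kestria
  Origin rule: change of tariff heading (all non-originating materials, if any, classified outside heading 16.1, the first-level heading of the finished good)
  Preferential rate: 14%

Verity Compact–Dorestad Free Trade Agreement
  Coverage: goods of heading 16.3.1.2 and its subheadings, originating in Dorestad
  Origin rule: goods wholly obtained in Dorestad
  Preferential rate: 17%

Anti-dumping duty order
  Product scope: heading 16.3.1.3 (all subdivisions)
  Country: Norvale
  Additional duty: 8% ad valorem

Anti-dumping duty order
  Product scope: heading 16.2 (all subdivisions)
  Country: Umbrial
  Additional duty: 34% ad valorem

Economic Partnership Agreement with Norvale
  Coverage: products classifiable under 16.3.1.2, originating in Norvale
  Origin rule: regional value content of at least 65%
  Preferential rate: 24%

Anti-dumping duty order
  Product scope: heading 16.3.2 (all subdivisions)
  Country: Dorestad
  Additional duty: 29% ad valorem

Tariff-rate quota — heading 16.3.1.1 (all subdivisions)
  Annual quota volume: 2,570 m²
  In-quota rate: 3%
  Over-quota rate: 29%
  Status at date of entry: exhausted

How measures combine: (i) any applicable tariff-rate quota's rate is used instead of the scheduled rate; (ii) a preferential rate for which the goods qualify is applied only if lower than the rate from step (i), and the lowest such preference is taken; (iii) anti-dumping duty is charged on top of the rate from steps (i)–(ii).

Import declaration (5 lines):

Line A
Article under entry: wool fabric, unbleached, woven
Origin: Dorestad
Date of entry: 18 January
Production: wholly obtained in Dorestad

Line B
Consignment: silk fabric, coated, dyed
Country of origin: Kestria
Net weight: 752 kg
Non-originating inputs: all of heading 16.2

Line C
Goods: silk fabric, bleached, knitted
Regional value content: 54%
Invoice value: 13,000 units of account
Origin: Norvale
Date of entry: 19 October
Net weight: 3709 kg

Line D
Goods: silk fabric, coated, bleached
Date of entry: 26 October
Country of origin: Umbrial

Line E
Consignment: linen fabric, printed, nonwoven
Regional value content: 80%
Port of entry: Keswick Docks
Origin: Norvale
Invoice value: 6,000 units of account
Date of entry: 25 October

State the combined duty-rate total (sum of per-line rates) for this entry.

Line A: wool → 16.2; woven → 16.2.2; unbleached → 16.2.2.3. Scheduled 5%. Dorestad agreement on 16.3.1.2: 16.2.2.3 not covered. → 5%.
Line B: silk → 16.1; coated → 16.1.3; dyed → 16.1.3.4. Scheduled 35%. Kestria agreement on 16.1: CTH met → 14% available; preferential 14%. → 14%.
Line C: silk → 16.1; knitted → 16.1.1; bleached → 16.1.1.2. Scheduled 27%. Norvale agreement on 16.3.1.2: 16.1.1.2 not covered. → 27%.
Line D: silk → 16.1; coated → 16.1.3; bleached → 16.1.3.1. Scheduled 2%. No special measure applies. → 2%.
Line E: linen → 16.3; nonwoven → 16.3.2; printed → 16.3.2.2. Scheduled 19%. Norvale agreement on 16.3.1.2: 16.3.2.2 not covered. → 19%.
Sum: 5% + 14% + 27% + 2% + 19% = 67%.

67%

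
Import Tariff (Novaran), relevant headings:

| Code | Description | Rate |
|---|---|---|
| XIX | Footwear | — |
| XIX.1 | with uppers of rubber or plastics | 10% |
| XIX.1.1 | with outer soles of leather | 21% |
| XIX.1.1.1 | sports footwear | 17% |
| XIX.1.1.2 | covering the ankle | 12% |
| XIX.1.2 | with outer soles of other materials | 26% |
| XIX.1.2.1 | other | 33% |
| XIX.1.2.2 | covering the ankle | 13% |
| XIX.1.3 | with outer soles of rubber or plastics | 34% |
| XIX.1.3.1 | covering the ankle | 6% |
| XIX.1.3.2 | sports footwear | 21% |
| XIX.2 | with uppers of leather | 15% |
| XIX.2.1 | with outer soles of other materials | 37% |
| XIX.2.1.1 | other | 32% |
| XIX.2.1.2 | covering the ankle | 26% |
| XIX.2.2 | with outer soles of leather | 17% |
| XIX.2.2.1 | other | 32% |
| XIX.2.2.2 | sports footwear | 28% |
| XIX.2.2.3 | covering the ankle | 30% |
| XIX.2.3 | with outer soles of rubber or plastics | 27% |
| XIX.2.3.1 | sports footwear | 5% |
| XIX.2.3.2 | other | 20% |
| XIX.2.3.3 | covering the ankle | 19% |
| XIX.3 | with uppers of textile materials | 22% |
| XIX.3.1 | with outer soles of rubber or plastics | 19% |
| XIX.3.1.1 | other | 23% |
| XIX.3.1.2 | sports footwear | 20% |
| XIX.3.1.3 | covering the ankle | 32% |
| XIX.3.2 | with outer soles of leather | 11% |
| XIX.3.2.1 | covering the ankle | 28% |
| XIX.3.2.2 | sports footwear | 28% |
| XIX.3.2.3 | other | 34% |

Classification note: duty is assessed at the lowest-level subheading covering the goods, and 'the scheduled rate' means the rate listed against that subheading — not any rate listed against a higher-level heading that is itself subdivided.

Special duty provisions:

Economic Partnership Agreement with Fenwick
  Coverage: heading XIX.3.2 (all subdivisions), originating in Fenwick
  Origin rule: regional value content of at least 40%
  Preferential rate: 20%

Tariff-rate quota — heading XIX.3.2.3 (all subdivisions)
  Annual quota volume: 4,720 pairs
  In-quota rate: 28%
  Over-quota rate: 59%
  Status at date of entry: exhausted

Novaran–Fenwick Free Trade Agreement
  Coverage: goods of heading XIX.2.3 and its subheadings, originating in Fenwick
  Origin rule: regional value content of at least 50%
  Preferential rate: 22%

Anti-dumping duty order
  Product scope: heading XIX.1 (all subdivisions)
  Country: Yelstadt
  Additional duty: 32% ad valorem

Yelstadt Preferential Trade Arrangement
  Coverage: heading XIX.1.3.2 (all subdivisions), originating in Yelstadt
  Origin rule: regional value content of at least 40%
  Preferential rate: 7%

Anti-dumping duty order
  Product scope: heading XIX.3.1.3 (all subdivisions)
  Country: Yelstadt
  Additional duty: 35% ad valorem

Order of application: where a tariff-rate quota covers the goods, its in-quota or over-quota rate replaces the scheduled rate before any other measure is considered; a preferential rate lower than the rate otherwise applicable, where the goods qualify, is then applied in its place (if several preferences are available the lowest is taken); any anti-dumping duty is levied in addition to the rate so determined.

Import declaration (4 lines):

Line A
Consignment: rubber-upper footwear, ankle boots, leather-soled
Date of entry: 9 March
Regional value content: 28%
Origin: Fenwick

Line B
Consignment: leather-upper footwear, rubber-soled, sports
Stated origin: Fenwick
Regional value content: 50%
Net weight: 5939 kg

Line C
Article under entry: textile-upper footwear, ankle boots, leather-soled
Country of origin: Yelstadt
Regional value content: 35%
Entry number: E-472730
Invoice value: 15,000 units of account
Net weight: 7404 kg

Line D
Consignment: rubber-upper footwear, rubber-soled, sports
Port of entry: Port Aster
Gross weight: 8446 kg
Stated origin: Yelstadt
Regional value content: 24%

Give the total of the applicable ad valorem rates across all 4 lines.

Line A: rubber-upper → XIX.1; leather-soled → XIX.1.1; ankle boots → XIX.1.1.2. Scheduled 12%. Fenwick agreement on XIX.3.2: XIX.1.1.2 not covered; Fenwick agreement on XIX.2.3: XIX.1.1.2 not covered. → 12%.
Line B: leather-upper → XIX.2; rubber-soled → XIX.2.3; sports → XIX.2.3.1. Scheduled 5%. Fenwick agreement on XIX.3.2: XIX.2.3.1 not covered; Fenwick agreement on XIX.2.3: RVC ≥ 50% → 22% available; preference 22% not lower than 5% → no reduction. → 5%.
Line C: textile-upper → XIX.3; leather-soled → XIX.3.2; ankle boots → XIX.3.2.1. Scheduled 28%. Yelstadt agreement on XIX.1.3.2: XIX.3.2.1 not covered. → 28%.
Line D: rubber-upper → XIX.1; rubber-soled → XIX.1.3; sports → XIX.1.3.2. Scheduled 21%. Yelstadt agreement on XIX.1.3.2: RVC < 40%; anti-dumping (Yelstadt, XIX.1): +32%; total 21% + 32% = 53%. → 53%.
Sum: 12% + 5% + 28% + 53% = 98%.

98%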